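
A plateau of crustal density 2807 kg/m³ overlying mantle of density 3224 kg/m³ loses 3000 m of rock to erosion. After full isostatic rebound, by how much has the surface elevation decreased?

Rebound u = e ρ_c/ρ_m = 3000 m × 2807/3224 = 2612 m.
Net surface drop = e − u = 3000 m − 2612 m = e (ρ_m − ρ_c)/ρ_m = 388 m.

388 m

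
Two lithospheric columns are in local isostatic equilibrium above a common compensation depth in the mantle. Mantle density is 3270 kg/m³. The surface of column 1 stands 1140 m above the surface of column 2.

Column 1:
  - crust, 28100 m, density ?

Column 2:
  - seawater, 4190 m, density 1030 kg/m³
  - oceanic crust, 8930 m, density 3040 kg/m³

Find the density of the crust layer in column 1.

2730 kg/m³

Take the compensation level at the base of the deeper column (depth z_c below the surface of column 1) and equate Σ ρ_i t_i down to z_c; mantle fills any gap and the z_c terms cancel.
Column 1: 28100×ρ + (z_c − 28100)×3270
Column 2: 1140×0 + 4190×1030 + 8930×3040 + (z_c − 1140 − 13120)×3270
The z_c×3270 term appears on both sides and cancels. Collect the known terms of each column as K = Σ(ρt)_known − 3270 × (depth of known layers): K_1 = 0 − 3270×28100 = −91887000; K_2 = 31462900 − 3270×(1140 + 13120) = −15167300.
Balance: K_1 + 28100×ρ = K_2, so ρ = (K_2 − K_1)/28100 = 76719700/28100 = 2730 kg/m³.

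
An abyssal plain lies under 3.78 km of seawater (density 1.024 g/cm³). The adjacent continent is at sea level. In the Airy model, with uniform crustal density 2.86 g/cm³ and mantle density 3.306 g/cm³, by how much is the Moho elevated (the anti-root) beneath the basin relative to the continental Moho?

For local isostatic compensation: replacing crust with seawater at the top is compensated by replacing crust with mantle at the base: d (ρ_c − ρ_w) = a (ρ_m − ρ_c).
a = d (ρ_c − ρ_w)/(ρ_m − ρ_c) = 3.78 km × 1.836/0.446 = 15.6 km.

15.6 km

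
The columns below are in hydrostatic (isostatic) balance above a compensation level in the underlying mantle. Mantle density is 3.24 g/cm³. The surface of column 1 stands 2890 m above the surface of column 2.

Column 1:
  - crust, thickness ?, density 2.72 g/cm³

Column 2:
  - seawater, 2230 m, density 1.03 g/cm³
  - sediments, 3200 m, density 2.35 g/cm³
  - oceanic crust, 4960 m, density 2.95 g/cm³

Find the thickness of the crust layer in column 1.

Take the compensation level at the base of the deeper column (depth z_c below the surface of column 1) and equate Σ ρ_i t_i down to z_c; mantle fills any gap and the z_c terms cancel.
Column 1: x×2.72 + (z_c − 0 − x)×3.24
Column 2: 2890×0 + 2230×1.03 + 3200×2.35 + 4960×2.95 + (z_c − 2890 − 10390)×3.24
The z_c×3.24 term appears on both sides and cancels. Collect the known terms of each column as K = Σ(ρt)_known − 3.24 × (depth of known layers): K_1 = 0 − 3.24×0 = 0; K_2 = 24448.9 − 3.24×(2890 + 10390) = −18578.3.
Balance: K_1 − x×(3.24 − 2.72) = K_2, so x = (K_1 − K_2)/(3.24 − 2.72) = 18578.3/0.52 = 35700 m.

35700 m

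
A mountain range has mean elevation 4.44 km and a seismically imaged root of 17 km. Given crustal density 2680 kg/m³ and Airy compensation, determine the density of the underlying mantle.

Airy balance: ρ_c h = (ρ_m − ρ_c) r → ρ_m = ρ_c (1 + h/r).
ρ_m = 2680 × (1 + 4.44 km/17 km) = 3380 kg/m³.

3380 kg/m³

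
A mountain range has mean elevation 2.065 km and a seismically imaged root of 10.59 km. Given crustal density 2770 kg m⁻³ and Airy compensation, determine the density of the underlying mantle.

Airy balance: ρ_c h = (ρ_m − ρ_c) r → ρ_m = ρ_c (1 + h/r).
ρ_m = 2770 × (1 + 2.065 km/10.59 km) = 3310 kg m⁻³.

3310 kg m⁻³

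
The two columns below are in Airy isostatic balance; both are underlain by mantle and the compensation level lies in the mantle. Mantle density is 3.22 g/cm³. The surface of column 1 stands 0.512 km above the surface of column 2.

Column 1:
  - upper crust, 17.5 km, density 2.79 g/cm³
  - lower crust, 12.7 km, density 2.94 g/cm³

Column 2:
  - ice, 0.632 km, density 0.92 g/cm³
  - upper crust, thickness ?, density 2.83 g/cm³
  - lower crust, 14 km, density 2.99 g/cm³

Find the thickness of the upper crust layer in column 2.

12.2 km

Take the compensation level at the base of the deeper column (depth z_c below the surface of column 1) and equate Σ ρ_i t_i down to z_c; mantle fills any gap and the z_c terms cancel.
Column 1: 17.5×2.79 + 12.7×2.94 + (z_c − 30.2)×3.22
Column 2: 0.512×0 + 0.632×0.92 + x×2.83 + 14×2.99 + (z_c − 0.512 − 14.632 − x)×3.22
The z_c×3.22 term appears on both sides and cancels. Collect the known terms of each column as K = Σ(ρt)_known − 3.22 × (depth of known layers): K_1 = 86.163 − 3.22×30.2 = −11.081; K_2 = 42.44144 − 3.22×(0.512 + 14.632) = −6.32224.
Balance: K_1 = K_2 − x×(3.22 − 2.83), so x = (K_2 − K_1)/(3.22 − 2.83) = 4.75876/0.39 = 12.2 km.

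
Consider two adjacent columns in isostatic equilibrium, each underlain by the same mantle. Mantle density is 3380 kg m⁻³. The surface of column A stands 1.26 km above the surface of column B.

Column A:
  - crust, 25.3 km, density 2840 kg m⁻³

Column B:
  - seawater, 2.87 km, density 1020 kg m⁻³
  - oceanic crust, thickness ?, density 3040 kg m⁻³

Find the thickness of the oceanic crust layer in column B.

7.74 km

Take the compensation level at the base of the deeper column (depth z_c below the surface of column A) and equate Σ ρ_i t_i down to z_c; mantle fills any gap and the z_c terms cancel.
Column A: 25.3×2840 + (z_c − 25.3)×3380
Column B: 1.26×0 + 2.87×1020 + x×3040 + (z_c − 1.26 − 2.87 − x)×3380
The z_c×3380 term appears on both sides and cancels. Collect the known terms of each column as K = Σ(ρt)_known − 3380 × (depth of known layers): K_A = 71852 − 3380×25.3 = −13662; K_B = 2927.4 − 3380×(1.26 + 2.87) = −11032.
Balance: K_A = K_B − x×(3380 − 3040), so x = (K_B − K_A)/(3380 − 3040) = 2630/340 = 7.74 km.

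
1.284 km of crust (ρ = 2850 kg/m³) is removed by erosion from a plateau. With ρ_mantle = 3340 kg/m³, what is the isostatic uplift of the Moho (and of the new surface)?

1.1 km

Unloading: uplift u = e ρ_c/ρ_m = 1.284 km × 2850/3340 = 1.1 km.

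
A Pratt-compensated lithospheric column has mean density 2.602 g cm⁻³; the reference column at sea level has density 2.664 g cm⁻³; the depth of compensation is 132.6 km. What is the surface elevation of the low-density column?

ρ_ref D = ρ (D + h) → h = D (ρ_ref − ρ)/ρ.
h = 132.6 km × (2.664 − 2.602)/2.602 = 3.16 km.

3.16 km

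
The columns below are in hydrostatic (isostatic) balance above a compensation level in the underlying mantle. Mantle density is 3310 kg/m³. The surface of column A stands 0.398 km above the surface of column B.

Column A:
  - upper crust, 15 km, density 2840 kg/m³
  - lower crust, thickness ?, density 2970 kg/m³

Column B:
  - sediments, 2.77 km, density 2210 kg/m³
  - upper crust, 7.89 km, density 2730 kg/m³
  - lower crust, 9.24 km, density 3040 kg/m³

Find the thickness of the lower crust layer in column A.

Take the compensation level at the base of the deeper column (depth z_c below the surface of column A) and equate Σ ρ_i t_i down to z_c; mantle fills any gap and the z_c terms cancel.
Column A: 15×2840 + x×2970 + (z_c − 15 − x)×3310
Column B: 0.398×0 + 2.77×2210 + 7.89×2730 + 9.24×3040 + (z_c − 0.398 − 19.9)×3310
The z_c×3310 term appears on both sides and cancels. Collect the known terms of each column as K = Σ(ρt)_known − 3310 × (depth of known layers): K_A = 42600 − 3310×15 = −7050; K_B = 55751 − 3310×(0.398 + 19.9) = −11435.38.
Balance: K_A − x×(3310 − 2970) = K_B, so x = (K_A − K_B)/(3310 − 2970) = 4385.38/340 = 12.9 km.

12.9 km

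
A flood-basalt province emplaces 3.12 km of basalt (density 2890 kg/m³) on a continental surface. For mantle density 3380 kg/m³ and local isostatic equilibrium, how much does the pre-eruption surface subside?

Subaerial loading: s = t ρ_load / ρ_m.
s = 3.12 km × 2890/3380 = 2.67 km.

2.67 km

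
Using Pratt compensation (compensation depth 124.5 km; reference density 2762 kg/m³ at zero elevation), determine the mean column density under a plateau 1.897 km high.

Pratt balance: ρ_ref D = ρ (D + h).
ρ = ρ_ref D/(D + h) = 2762 × 124.5 km/(124.5 km + 1.897 km) = 2720 kg/m³.

2720 kg/m³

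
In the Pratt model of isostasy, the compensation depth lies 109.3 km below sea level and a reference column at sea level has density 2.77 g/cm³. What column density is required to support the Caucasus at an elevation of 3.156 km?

2.69 g/cm³

Pratt balance: ρ_ref D = ρ (D + h).
ρ = ρ_ref D/(D + h) = 2.77 × 109.3 km/(109.3 km + 3.156 km) = 2.69 g/cm³.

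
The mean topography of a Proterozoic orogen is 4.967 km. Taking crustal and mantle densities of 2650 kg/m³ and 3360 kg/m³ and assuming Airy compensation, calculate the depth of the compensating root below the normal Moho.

18.5 km

By Archimedes' principle applied to the lithosphere: the weight of the topography is balanced by the buoyancy of the root, ρ_c h = (ρ_m − ρ_c) r.
r = h · ρ_c / (ρ_m − ρ_c) = 4.967 km × 2650 / (3360 − 2650) = 18.5 km.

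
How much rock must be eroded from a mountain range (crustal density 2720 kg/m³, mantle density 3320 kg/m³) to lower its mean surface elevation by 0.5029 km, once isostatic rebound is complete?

Net drop Δ = e − u = e − e ρ_c/ρ_m = e (ρ_m − ρ_c)/ρ_m.
e = Δ ρ_m/(ρ_m − ρ_c) = 0.5029 km × 3320/600 = 2.78 km.

2.78 km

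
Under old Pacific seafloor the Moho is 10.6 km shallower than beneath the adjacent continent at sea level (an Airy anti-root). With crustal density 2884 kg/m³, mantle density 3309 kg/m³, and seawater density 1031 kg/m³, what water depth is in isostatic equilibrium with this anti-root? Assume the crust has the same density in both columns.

2.43 km

Replacing a thickness d of crust by seawater at the top must be balanced by replacing crust with mantle at the base: d (ρ_c − ρ_w) = a (ρ_m − ρ_c).
d = a (ρ_m − ρ_c)/(ρ_c − ρ_w) = 10.6 km × 425/1853 = 2.43 km.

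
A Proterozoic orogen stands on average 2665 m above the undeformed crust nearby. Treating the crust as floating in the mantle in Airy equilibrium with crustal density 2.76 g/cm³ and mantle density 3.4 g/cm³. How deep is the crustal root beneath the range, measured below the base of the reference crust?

By Archimedes' principle applied to the lithosphere: the weight of the topography is balanced by the buoyancy of the root, ρ_c h = (ρ_m − ρ_c) r.
r = h · ρ_c / (ρ_m − ρ_c) = 2665 m × 2.76 / (3.4 − 2.76) = 11500 m.

11500 m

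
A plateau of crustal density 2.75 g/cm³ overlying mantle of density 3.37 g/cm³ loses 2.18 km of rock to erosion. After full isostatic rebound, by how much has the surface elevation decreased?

Rebound u = e ρ_c/ρ_m = 2.18 km × 2.75/3.37 = 1.779 km.
Net surface drop = e − u = 2.18 km − 1.779 km = e (ρ_m − ρ_c)/ρ_m = 0.401 km.

0.401 km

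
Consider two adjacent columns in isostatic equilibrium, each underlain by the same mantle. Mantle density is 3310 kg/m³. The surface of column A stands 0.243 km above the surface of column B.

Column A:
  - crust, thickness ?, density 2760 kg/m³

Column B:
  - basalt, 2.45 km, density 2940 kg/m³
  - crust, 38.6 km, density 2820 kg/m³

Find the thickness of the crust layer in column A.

Take the compensation level at the base of the deeper column (depth z_c below the surface of column A) and equate Σ ρ_i t_i down to z_c; mantle fills any gap and the z_c terms cancel.
Column A: x×2760 + (z_c − 0 − x)×3310
Column B: 0.243×0 + 2.45×2940 + 38.6×2820 + (z_c − 0.243 − 41.05)×3310
The z_c×3310 term appears on both sides and cancels. Collect the known terms of each column as K = Σ(ρt)_known − 3310 × (depth of known layers): K_A = 0 − 3310×0 = 0; K_B = 116055 − 3310×(0.243 + 41.05) = −20624.83.
Balance: K_A − x×(3310 − 2760) = K_B, so x = (K_A − K_B)/(3310 − 2760) = 20624.8/550 = 37.5 km.

37.5 km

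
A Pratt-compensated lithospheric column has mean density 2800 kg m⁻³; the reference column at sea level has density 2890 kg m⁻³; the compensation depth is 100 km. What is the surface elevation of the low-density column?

3.21 km

ρ_ref D = ρ (D + h) → h = D (ρ_ref − ρ)/ρ.
h = 100 km × (2890 − 2800)/2800 = 3.21 km.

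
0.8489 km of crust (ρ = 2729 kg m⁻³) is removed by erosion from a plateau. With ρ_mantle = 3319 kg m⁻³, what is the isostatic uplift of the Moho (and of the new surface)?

0.698 km

Unloading: uplift u = e ρ_c/ρ_m = 0.8489 km × 2729/3319 = 0.698 km.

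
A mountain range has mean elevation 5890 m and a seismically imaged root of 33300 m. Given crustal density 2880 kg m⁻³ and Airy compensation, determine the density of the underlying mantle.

3390 kg m⁻³

Airy balance: ρ_c h = (ρ_m − ρ_c) r → ρ_m = ρ_c (1 + h/r).
ρ_m = 2880 × (1 + 5890 m/33300 m) = 3390 kg m⁻³.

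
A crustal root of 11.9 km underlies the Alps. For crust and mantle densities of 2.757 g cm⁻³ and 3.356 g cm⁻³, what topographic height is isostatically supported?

2.59 km

Equating mass per unit area of the two columns: ρ_c h = (ρ_m − ρ_c) r.
h = r (ρ_m − ρ_c) / ρ_c = 11.9 km × (3.356 − 2.757) / 2.757 = 2.59 km.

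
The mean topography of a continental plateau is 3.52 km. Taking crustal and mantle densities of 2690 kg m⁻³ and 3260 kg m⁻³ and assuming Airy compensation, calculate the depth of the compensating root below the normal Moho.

16.6 km

For local isostatic compensation: the weight of the topography is balanced by the buoyancy of the root, ρ_c h = (ρ_m − ρ_c) r.
r = h · ρ_c / (ρ_m − ρ_c) = 3.52 km × 2690 / (3260 − 2690) = 16.6 km.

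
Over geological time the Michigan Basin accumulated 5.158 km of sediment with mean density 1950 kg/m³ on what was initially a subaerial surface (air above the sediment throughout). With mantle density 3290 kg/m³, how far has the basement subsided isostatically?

Subaerial load: s = t ρ_sed / ρ_m = 5.158 km × 1950/3290 = 3.06 km.

3.06 km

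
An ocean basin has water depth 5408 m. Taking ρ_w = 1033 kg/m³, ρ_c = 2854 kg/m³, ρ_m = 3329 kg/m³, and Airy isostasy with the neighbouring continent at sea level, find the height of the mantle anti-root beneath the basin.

For local isostatic compensation: replacing crust with seawater at the top is compensated by replacing crust with mantle at the base: d (ρ_c − ρ_w) = a (ρ_m − ρ_c).
a = d (ρ_c − ρ_w)/(ρ_m − ρ_c) = 5408 m × 1821/475 = 20700 m.

20700 m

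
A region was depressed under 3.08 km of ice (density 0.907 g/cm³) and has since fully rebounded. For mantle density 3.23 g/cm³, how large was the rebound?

0.865 km

Removing the load lets mantle flow back in; uplift u satisfies ρ_ice t = ρ_m u.
u = t ρ_ice/ρ_m = 3.08 km × 0.907/3.23 = 0.865 km.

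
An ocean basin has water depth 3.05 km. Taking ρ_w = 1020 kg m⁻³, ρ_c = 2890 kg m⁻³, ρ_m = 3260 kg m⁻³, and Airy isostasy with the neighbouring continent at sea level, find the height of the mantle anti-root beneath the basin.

Balancing pressure at the compensation depth: replacing crust with seawater at the top is compensated by replacing crust with mantle at the base: d (ρ_c − ρ_w) = a (ρ_m − ρ_c).
a = d (ρ_c − ρ_w)/(ρ_m − ρ_c) = 3.05 km × 1870/370 = 15.4 km.

15.4 km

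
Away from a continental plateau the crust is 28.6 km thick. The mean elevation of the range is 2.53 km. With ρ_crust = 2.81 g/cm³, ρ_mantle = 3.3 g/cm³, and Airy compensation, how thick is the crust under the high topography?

45.6 km

Root depth r = h ρ_c / (ρ_m − ρ_c) = 2.53 km × 2.81 / 0.49 = 14.51 km.
Total thickness = T + h + r = 28.6 km + 2.53 km + 14.51 km = 45.6 km.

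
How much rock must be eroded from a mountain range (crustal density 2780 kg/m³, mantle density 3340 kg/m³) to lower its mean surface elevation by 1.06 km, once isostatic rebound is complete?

6.32 km

Net drop Δ = e − u = e − e ρ_c/ρ_m = e (ρ_m − ρ_c)/ρ_m.
e = Δ ρ_m/(ρ_m − ρ_c) = 1.06 km × 3340/560 = 6.32 km.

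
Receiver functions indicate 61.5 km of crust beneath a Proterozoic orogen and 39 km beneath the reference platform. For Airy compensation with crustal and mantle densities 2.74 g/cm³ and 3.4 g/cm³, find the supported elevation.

Excess crust Δ = 61.5 km − 39 km = 22.5 km, split between elevation h and root r with h + r = Δ.
Airy balance ρ_c h = (ρ_m − ρ_c) r gives r = h ρ_c/(ρ_m − ρ_c), so h (1 + ρ_c/(ρ_m − ρ_c)) = Δ, i.e. h = Δ (ρ_m − ρ_c)/ρ_m.
h = 22.5 km × 0.66/3.4 = 4.37 km.

4.37 km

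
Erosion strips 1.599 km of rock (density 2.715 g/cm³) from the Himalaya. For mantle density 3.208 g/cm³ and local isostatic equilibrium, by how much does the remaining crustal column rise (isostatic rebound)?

Unloading: uplift u = e ρ_c/ρ_m = 1.599 km × 2.715/3.208 = 1.35 km.

1.35 km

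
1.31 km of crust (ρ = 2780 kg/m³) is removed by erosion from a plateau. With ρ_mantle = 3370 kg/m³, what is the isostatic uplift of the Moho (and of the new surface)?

Unloading: uplift u = e ρ_c/ρ_m = 1.31 km × 2780/3370 = 1.08 km.

1.08 km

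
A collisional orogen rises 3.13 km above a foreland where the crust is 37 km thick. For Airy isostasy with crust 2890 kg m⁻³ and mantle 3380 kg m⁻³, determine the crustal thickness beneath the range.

58.6 km

Root depth r = h ρ_c / (ρ_m − ρ_c) = 3.13 km × 2890 / 490 = 18.46 km.
Total thickness = T + h + r = 37 km + 3.13 km + 18.46 km = 58.6 km.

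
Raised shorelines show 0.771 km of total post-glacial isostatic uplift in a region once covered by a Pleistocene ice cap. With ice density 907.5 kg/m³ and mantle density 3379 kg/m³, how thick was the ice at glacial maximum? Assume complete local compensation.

u = t ρ_ice/ρ_m → t = u ρ_m/ρ_ice = 0.771 km × 3379/907.5 = 2.87 km.

2.87 km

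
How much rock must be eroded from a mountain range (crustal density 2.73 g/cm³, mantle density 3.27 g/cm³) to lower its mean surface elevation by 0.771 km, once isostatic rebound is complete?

Net drop Δ = e − u = e − e ρ_c/ρ_m = e (ρ_m − ρ_c)/ρ_m.
e = Δ ρ_m/(ρ_m − ρ_c) = 0.771 km × 3.27/0.54 = 4.67 km.

4.67 km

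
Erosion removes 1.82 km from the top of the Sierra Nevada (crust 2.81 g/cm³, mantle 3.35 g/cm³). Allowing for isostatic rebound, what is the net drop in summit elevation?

0.293 km

Rebound u = e ρ_c/ρ_m = 1.82 km × 2.81/3.35 = 1.527 km.
Net surface drop = e − u = 1.82 km − 1.527 km = e (ρ_m − ρ_c)/ρ_m = 0.293 km.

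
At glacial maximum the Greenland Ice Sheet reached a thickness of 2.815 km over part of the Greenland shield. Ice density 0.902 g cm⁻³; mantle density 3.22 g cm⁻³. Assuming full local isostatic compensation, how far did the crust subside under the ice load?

For local isostatic compensation: the ice load ρ_ice t is balanced by mantle displaced below, ρ_m s.
s = t ρ_ice / ρ_m = 2.815 km × 0.902/3.22 = 0.789 km.

0.789 km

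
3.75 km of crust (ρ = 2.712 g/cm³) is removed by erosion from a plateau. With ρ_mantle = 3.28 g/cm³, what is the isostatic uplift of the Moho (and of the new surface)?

Unloading: uplift u = e ρ_c/ρ_m = 3.75 km × 2.712/3.28 = 3.1 km.

3.1 km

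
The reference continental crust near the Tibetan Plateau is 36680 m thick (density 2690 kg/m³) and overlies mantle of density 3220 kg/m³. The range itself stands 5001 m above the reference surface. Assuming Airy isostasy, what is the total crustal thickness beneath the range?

Root depth r = h ρ_c / (ρ_m − ρ_c) = 5001 m × 2690 / 530 = 25380 m.
Total thickness = T + h + r = 36680 m + 5001 m + 25380 m = 67100 m.

67100 m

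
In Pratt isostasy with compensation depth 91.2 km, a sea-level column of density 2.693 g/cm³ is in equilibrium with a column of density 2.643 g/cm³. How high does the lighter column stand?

ρ_ref D = ρ (D + h) → h = D (ρ_ref − ρ)/ρ.
h = 91.2 km × (2.693 − 2.643)/2.643 = 1.73 km.

1.73 km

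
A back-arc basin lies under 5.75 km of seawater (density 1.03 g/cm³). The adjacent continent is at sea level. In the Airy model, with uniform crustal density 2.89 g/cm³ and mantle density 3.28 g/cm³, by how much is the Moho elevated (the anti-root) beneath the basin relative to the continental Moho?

27.4 km

Equating mass per unit area of the two columns: replacing crust with seawater at the top is compensated by replacing crust with mantle at the base: d (ρ_c − ρ_w) = a (ρ_m − ρ_c).
a = d (ρ_c − ρ_w)/(ρ_m − ρ_c) = 5.75 km × 1.86/0.39 = 27.4 km.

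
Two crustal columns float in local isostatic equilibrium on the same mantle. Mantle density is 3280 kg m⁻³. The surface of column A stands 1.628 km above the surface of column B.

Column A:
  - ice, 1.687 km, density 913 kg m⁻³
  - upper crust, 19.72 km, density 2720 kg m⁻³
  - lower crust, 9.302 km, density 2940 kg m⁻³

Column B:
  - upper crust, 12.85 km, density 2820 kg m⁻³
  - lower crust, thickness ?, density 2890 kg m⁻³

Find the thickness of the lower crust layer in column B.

Take the compensation level at the base of the deeper column (depth z_c below the surface of column A) and equate Σ ρ_i t_i down to z_c; mantle fills any gap and the z_c terms cancel.
Column A: 1.687×913 + 19.72×2720 + 9.302×2940 + (z_c − 30.709)×3280
Column B: 1.628×0 + 12.85×2820 + x×2890 + (z_c − 1.628 − 12.85 − x)×3280
The z_c×3280 term appears on both sides and cancels. Collect the known terms of each column as K = Σ(ρt)_known − 3280 × (depth of known layers): K_A = 82526.511 − 3280×30.709 = −18199.009; K_B = 36237 − 3280×(1.628 + 12.85) = −11250.84.
Balance: K_A = K_B − x×(3280 − 2890), so x = (K_B − K_A)/(3280 − 2890) = 6948.17/390 = 17.8 km.

17.8 km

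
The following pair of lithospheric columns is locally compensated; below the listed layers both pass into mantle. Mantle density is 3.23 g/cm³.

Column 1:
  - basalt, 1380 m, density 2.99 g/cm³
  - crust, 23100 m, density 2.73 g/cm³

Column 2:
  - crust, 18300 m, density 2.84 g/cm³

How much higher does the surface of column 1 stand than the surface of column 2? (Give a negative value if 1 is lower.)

1470 m

For any compensation level in the mantle, the mantle terms cancel and isostasy reduces to e = (Σt_1 − Σt_2) − (Σ(ρt)_1 − Σ(ρt)_2) / ρ_m.
Σt_1 = 24480 m; Σt_2 = 18300 m; Σ(ρt)_1 = 67189.2; Σ(ρt)_2 = 51972 (in m·g/cm³).
e = (24480 − 18300) − (67189.2 − 51972) / 3.23 = 1470 m.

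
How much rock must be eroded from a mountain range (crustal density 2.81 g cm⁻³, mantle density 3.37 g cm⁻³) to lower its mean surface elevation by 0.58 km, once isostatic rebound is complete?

3.49 km

Net drop Δ = e − u = e − e ρ_c/ρ_m = e (ρ_m − ρ_c)/ρ_m.
e = Δ ρ_m/(ρ_m − ρ_c) = 0.58 km × 3.37/0.56 = 3.49 km.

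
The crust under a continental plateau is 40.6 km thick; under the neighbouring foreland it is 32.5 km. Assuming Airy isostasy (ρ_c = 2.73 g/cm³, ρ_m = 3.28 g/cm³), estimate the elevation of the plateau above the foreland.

1.36 km

Excess crust Δ = 40.6 km − 32.5 km = 8.1 km, split between elevation h and root r with h + r = Δ.
Airy balance ρ_c h = (ρ_m − ρ_c) r gives r = h ρ_c/(ρ_m − ρ_c), so h (1 + ρ_c/(ρ_m − ρ_c)) = Δ, i.e. h = Δ (ρ_m − ρ_c)/ρ_m.
h = 8.1 km × 0.55/3.28 = 1.36 km.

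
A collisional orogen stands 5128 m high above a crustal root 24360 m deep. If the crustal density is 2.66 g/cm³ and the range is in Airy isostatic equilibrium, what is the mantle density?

Airy balance: ρ_c h = (ρ_m − ρ_c) r → ρ_m = ρ_c (1 + h/r).
ρ_m = 2.66 × (1 + 5128 m/24360 m) = 3.22 g/cm³.

3.22 g/cm³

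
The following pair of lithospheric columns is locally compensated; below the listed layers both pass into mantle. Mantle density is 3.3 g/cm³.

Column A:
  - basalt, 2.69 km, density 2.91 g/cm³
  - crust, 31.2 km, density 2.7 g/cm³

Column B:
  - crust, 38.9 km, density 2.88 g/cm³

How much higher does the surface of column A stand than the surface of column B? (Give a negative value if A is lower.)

1.04 km

For any compensation level in the mantle, the mantle terms cancel and isostasy reduces to e = (Σt_A − Σt_B) − (Σ(ρt)_A − Σ(ρt)_B) / ρ_m.
Σt_A = 33.89 km; Σt_B = 38.9 km; Σ(ρt)_A = 92.0679; Σ(ρt)_B = 112.032 (in km·g/cm³).
e = (33.89 − 38.9) − (92.0679 − 112.032) / 3.3 = 1.04 km.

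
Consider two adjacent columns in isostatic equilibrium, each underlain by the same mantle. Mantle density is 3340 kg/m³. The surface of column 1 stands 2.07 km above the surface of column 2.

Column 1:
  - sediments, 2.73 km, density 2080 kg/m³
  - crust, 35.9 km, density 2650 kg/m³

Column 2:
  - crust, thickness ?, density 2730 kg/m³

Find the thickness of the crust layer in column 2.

34.9 km

Take the compensation level at the base of the deeper column (depth z_c below the surface of column 1) and equate Σ ρ_i t_i down to z_c; mantle fills any gap and the z_c terms cancel.
Column 1: 2.73×2080 + 35.9×2650 + (z_c − 38.63)×3340
Column 2: 2.07×0 + x×2730 + (z_c − 2.07 − 0 − x)×3340
The z_c×3340 term appears on both sides and cancels. Collect the known terms of each column as K = Σ(ρt)_known − 3340 × (depth of known layers): K_1 = 100813.4 − 3340×38.63 = −28210.8; K_2 = 0 − 3340×(2.07 + 0) = −6913.8.
Balance: K_1 = K_2 − x×(3340 − 2730), so x = (K_2 − K_1)/(3340 − 2730) = 21297/610 = 34.9 km.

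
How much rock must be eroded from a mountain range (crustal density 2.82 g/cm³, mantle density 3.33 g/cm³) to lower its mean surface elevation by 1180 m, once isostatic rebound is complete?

Net drop Δ = e − u = e − e ρ_c/ρ_m = e (ρ_m − ρ_c)/ρ_m.
e = Δ ρ_m/(ρ_m − ρ_c) = 1180 m × 3.33/0.51 = 7700 m.

7700 m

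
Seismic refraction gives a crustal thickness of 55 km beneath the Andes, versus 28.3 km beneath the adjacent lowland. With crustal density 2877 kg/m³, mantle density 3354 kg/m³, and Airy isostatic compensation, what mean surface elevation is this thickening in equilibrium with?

3.8 km

Excess crust Δ = 55 km − 28.3 km = 26.7 km, split between elevation h and root r with h + r = Δ.
Airy balance ρ_c h = (ρ_m − ρ_c) r gives r = h ρ_c/(ρ_m − ρ_c), so h (1 + ρ_c/(ρ_m − ρ_c)) = Δ, i.e. h = Δ (ρ_m − ρ_c)/ρ_m.
h = 26.7 km × 477/3354 = 3.8 km.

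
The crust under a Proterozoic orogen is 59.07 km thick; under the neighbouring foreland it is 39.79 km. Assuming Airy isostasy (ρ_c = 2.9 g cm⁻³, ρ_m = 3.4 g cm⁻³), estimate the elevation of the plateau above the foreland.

Excess crust Δ = 59.07 km − 39.79 km = 19.28 km, split between elevation h and root r with h + r = Δ.
Airy balance ρ_c h = (ρ_m − ρ_c) r gives r = h ρ_c/(ρ_m − ρ_c), so h (1 + ρ_c/(ρ_m − ρ_c)) = Δ, i.e. h = Δ (ρ_m − ρ_c)/ρ_m.
h = 19.28 km × 0.5/3.4 = 2.84 km.

2.84 km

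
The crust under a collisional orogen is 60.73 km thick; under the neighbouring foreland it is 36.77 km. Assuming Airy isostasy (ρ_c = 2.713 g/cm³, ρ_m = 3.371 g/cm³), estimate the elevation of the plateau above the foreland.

Excess crust Δ = 60.73 km − 36.77 km = 23.96 km, split between elevation h and root r with h + r = Δ.
Airy balance ρ_c h = (ρ_m − ρ_c) r gives r = h ρ_c/(ρ_m − ρ_c), so h (1 + ρ_c/(ρ_m − ρ_c)) = Δ, i.e. h = Δ (ρ_m − ρ_c)/ρ_m.
h = 23.96 km × 0.658/3.371 = 4.68 km.

4.68 km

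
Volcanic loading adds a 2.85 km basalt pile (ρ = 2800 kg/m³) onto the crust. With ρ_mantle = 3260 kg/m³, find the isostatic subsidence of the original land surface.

2.45 km

Subaerial loading: s = t ρ_load / ρ_m.
s = 2.85 km × 2800/3260 = 2.45 km.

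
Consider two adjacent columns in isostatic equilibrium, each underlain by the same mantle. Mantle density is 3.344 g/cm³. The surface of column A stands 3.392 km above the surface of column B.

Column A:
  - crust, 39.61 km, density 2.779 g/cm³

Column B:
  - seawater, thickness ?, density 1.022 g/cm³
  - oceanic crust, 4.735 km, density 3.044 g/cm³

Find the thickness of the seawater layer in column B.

Take the compensation level at the base of the deeper column (depth z_c below the surface of column A) and equate Σ ρ_i t_i down to z_c; mantle fills any gap and the z_c terms cancel.
Column A: 39.61×2.779 + (z_c − 39.61)×3.344
Column B: 3.392×0 + x×1.022 + 4.735×3.044 + (z_c − 3.392 − 4.735 − x)×3.344
The z_c×3.344 term appears on both sides and cancels. Collect the known terms of each column as K = Σ(ρt)_known − 3.344 × (depth of known layers): K_A = 110.07619 − 3.344×39.61 = −22.37965; K_B = 14.41334 − 3.344×(3.392 + 4.735) = −12.763348.
Balance: K_A = K_B − x×(3.344 − 1.022), so x = (K_B − K_A)/(3.344 − 1.022) = 9.6163/2.322 = 4.14 km.

4.14 km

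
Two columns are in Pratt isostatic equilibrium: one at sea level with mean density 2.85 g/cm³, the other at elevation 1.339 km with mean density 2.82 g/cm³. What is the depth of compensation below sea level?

ρ_ref D = ρ (D + h) → D (ρ_ref − ρ) = ρ h.
D = ρ h/(ρ_ref − ρ) = 2.82 × 1.339 km/(2.85 − 2.82) = 126 km.

126 km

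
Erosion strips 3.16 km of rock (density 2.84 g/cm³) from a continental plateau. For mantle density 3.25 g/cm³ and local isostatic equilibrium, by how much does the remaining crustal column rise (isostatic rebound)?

2.76 km

Unloading: uplift u = e ρ_c/ρ_m = 3.16 km × 2.84/3.25 = 2.76 km.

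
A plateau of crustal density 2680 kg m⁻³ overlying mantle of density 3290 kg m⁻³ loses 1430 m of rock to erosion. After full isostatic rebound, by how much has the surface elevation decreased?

265 m

Rebound u = e ρ_c/ρ_m = 1430 m × 2680/3290 = 1165 m.
Net surface drop = e − u = 1430 m − 1165 m = e (ρ_m − ρ_c)/ρ_m = 265 m.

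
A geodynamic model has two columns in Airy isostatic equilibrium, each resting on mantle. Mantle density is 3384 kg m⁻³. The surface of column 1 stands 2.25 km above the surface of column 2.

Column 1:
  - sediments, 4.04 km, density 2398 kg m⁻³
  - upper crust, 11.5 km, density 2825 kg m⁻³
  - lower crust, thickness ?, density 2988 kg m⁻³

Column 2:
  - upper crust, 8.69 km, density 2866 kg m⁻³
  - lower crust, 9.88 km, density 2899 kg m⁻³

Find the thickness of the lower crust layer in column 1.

16.4 km

Take the compensation level at the base of the deeper column (depth z_c below the surface of column 1) and equate Σ ρ_i t_i down to z_c; mantle fills any gap and the z_c terms cancel.
Column 1: 4.04×2398 + 11.5×2825 + x×2988 + (z_c − 15.54 − x)×3384
Column 2: 2.25×0 + 8.69×2866 + 9.88×2899 + (z_c − 2.25 − 18.57)×3384
The z_c×3384 term appears on both sides and cancels. Collect the known terms of each column as K = Σ(ρt)_known − 3384 × (depth of known layers): K_1 = 42175.42 − 3384×15.54 = −10411.94; K_2 = 53547.66 − 3384×(2.25 + 18.57) = −16907.22.
Balance: K_1 − x×(3384 − 2988) = K_2, so x = (K_1 − K_2)/(3384 − 2988) = 6495.28/396 = 16.4 km.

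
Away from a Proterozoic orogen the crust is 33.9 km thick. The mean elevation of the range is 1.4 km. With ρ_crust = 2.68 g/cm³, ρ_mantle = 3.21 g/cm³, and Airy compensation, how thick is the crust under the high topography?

Root depth r = h ρ_c / (ρ_m − ρ_c) = 1.4 km × 2.68 / 0.53 = 7.079 km.
Total thickness = T + h + r = 33.9 km + 1.4 km + 7.079 km = 42.4 km.

42.4 km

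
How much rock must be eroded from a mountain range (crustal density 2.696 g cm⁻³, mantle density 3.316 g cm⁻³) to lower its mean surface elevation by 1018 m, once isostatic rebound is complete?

5440 m

Net drop Δ = e − u = e − e ρ_c/ρ_m = e (ρ_m − ρ_c)/ρ_m.
e = Δ ρ_m/(ρ_m − ρ_c) = 1018 m × 3.316/0.62 = 5440 m.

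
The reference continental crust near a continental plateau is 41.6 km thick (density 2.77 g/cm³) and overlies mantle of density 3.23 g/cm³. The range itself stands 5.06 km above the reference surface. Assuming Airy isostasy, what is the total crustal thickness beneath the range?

Root depth r = h ρ_c / (ρ_m − ρ_c) = 5.06 km × 2.77 / 0.46 = 30.47 km.
Total thickness = T + h + r = 41.6 km + 5.06 km + 30.47 km = 77.1 km.

77.1 km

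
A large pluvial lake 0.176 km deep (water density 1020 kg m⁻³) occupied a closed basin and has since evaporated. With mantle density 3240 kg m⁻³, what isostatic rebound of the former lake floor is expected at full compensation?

0.0554 km

u = d ρ_w/ρ_m = 0.176 km × 1020/3240 = 0.0554 km.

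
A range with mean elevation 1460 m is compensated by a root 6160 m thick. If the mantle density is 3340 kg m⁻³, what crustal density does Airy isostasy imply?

2700 kg m⁻³

ρ_c h = (ρ_m − ρ_c) r → ρ_c (h + r) = ρ_m r → ρ_c = ρ_m r / (h + r).
ρ_c = 3340 × 6160 m / (1460 m + 6160 m) = 2700 kg m⁻³.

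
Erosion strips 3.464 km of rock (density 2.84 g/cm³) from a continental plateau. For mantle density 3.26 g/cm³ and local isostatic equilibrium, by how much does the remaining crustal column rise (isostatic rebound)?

3.02 km

Unloading: uplift u = e ρ_c/ρ_m = 3.464 km × 2.84/3.26 = 3.02 km.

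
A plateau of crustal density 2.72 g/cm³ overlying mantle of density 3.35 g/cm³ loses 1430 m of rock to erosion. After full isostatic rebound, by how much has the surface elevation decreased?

269 m

Rebound u = e ρ_c/ρ_m = 1430 m × 2.72/3.35 = 1161 m.
Net surface drop = e − u = 1430 m − 1161 m = e (ρ_m − ρ_c)/ρ_m = 269 m.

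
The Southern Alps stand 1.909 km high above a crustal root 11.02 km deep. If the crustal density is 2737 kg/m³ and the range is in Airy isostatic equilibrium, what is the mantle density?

3210 kg/m³

Airy balance: ρ_c h = (ρ_m − ρ_c) r → ρ_m = ρ_c (1 + h/r).
ρ_m = 2737 × (1 + 1.909 km/11.02 km) = 3210 kg/m³.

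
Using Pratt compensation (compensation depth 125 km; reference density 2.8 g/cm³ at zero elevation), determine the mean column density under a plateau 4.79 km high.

Pratt balance: ρ_ref D = ρ (D + h).
ρ = ρ_ref D/(D + h) = 2.8 × 125 km/(125 km + 4.79 km) = 2.7 g/cm³.

2.7 g/cm³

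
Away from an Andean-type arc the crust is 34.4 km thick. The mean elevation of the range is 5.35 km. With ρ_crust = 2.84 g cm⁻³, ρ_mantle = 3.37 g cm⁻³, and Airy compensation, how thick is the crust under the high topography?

68.4 km

Root depth r = h ρ_c / (ρ_m − ρ_c) = 5.35 km × 2.84 / 0.53 = 28.67 km.
Total thickness = T + h + r = 34.4 km + 5.35 km + 28.67 km = 68.4 km.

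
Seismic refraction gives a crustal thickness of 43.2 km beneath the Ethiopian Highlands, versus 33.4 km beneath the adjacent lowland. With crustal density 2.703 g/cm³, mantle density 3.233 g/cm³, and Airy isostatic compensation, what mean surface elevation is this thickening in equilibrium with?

1.61 km

Excess crust Δ = 43.2 km − 33.4 km = 9.8 km, split between elevation h and root r with h + r = Δ.
Airy balance ρ_c h = (ρ_m − ρ_c) r gives r = h ρ_c/(ρ_m − ρ_c), so h (1 + ρ_c/(ρ_m − ρ_c)) = Δ, i.e. h = Δ (ρ_m − ρ_c)/ρ_m.
h = 9.8 km × 0.53/3.233 = 1.61 km.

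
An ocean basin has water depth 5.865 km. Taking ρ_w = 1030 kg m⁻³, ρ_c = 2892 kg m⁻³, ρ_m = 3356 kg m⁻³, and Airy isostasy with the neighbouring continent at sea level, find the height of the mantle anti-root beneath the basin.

23.5 km

In Airy isostatic equilibrium: replacing crust with seawater at the top is compensated by replacing crust with mantle at the base: d (ρ_c − ρ_w) = a (ρ_m − ρ_c).
a = d (ρ_c − ρ_w)/(ρ_m − ρ_c) = 5.865 km × 1862/464 = 23.5 km.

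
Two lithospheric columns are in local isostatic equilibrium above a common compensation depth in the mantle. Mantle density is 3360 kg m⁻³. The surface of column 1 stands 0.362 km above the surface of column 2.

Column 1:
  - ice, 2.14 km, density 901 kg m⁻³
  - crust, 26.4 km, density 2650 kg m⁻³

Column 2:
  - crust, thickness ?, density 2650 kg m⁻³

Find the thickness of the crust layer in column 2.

Take the compensation level at the base of the deeper column (depth z_c below the surface of column 1) and equate Σ ρ_i t_i down to z_c; mantle fills any gap and the z_c terms cancel.
Column 1: 2.14×901 + 26.4×2650 + (z_c − 28.54)×3360
Column 2: 0.362×0 + x×2650 + (z_c − 0.362 − 0 − x)×3360
The z_c×3360 term appears on both sides and cancels. Collect the known terms of each column as K = Σ(ρt)_known − 3360 × (depth of known layers): K_1 = 71888.14 − 3360×28.54 = −24006.26; K_2 = 0 − 3360×(0.362 + 0) = −1216.32.
Balance: K_1 = K_2 − x×(3360 − 2650), so x = (K_2 − K_1)/(3360 − 2650) = 22789.9/710 = 32.1 km.

32.1 km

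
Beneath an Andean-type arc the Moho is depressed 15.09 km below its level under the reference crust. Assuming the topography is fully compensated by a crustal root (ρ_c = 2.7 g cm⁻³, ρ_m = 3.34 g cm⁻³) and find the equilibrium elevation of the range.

By Archimedes' principle applied to the lithosphere: ρ_c h = (ρ_m − ρ_c) r.
h = r (ρ_m − ρ_c) / ρ_c = 15.09 km × (3.34 − 2.7) / 2.7 = 3.58 km.

3.58 km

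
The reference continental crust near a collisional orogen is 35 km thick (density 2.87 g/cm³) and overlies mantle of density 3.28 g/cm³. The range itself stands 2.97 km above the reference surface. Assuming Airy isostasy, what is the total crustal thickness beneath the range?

58.8 km

Root depth r = h ρ_c / (ρ_m − ρ_c) = 2.97 km × 2.87 / 0.41 = 20.79 km.
Total thickness = T + h + r = 35 km + 2.97 km + 20.79 km = 58.8 km.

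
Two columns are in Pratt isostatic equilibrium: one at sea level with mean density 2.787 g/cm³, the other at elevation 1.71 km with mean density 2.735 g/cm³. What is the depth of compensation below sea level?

89.9 km

ρ_ref D = ρ (D + h) → D (ρ_ref − ρ) = ρ h.
D = ρ h/(ρ_ref − ρ) = 2.735 × 1.71 km/(2.787 − 2.735) = 89.9 km.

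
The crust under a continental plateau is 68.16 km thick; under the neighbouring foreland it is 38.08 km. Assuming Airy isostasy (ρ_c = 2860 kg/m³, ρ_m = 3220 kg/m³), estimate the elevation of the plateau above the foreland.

Excess crust Δ = 68.16 km − 38.08 km = 30.08 km, split between elevation h and root r with h + r = Δ.
Airy balance ρ_c h = (ρ_m − ρ_c) r gives r = h ρ_c/(ρ_m − ρ_c), so h (1 + ρ_c/(ρ_m − ρ_c)) = Δ, i.e. h = Δ (ρ_m − ρ_c)/ρ_m.
h = 30.08 km × 360/3220 = 3.36 km.

3.36 km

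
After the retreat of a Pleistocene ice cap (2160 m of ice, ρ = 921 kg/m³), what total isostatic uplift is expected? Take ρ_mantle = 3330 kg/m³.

Removing the load lets mantle flow back in; uplift u satisfies ρ_ice t = ρ_m u.
u = t ρ_ice/ρ_m = 2160 m × 921/3330 = 597 m.

597 m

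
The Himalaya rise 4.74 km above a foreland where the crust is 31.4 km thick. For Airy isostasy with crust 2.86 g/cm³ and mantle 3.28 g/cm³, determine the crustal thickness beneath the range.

68.4 km

Root depth r = h ρ_c / (ρ_m − ρ_c) = 4.74 km × 2.86 / 0.42 = 32.28 km.
Total thickness = T + h + r = 31.4 km + 4.74 km + 32.28 km = 68.4 km.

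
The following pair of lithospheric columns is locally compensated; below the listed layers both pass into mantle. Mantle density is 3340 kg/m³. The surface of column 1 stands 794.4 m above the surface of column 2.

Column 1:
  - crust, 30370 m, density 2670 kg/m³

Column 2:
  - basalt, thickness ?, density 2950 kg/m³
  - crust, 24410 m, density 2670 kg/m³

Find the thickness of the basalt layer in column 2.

3440 m

Take the compensation level at the base of the deeper column (depth z_c below the surface of column 1) and equate Σ ρ_i t_i down to z_c; mantle fills any gap and the z_c terms cancel.
Column 1: 30370×2670 + (z_c − 30370)×3340
Column 2: 794.4×0 + x×2950 + 24410×2670 + (z_c − 794.4 − 24410 − x)×3340
The z_c×3340 term appears on both sides and cancels. Collect the known terms of each column as K = Σ(ρt)_known − 3340 × (depth of known layers): K_1 = 81087900 − 3340×30370 = −20347900; K_2 = 65174700 − 3340×(794.4 + 24410) = −19007996.
Balance: K_1 = K_2 − x×(3340 − 2950), so x = (K_2 − K_1)/(3340 − 2950) = 1339900/390 = 3440 m.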